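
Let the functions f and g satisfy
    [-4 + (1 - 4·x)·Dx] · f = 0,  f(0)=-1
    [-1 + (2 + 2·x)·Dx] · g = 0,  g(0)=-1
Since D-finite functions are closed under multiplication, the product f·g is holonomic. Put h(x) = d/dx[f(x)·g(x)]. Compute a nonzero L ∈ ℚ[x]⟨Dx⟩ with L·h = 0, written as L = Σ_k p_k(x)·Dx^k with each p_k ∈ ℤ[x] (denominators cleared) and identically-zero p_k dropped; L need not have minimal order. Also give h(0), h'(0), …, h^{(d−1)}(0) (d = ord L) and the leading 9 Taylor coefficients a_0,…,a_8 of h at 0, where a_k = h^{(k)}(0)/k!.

f: a_k = -1, -4, -16, -64, -256, -1024, -4096, -16384, -65536, …
g: a_k = -1, -1/2, 1/8, -1/16, 5/128, -7/256, 21/1024, -33/2048, 429/32768, …
Sym-product of L_f,L_g gives L₀ (≤ ord 1).
h=h₀': d/dx-closure on L₀ ⇒ L.
L = (143 + 216·x + 48·x^2) + (-18 + 46·x + 96·x^2 + 32·x^3)·Dx  (order 1).
h: a_k = 9/2, 143/4, 3435/16, 36635/32, 1465435/256, 14068113/512, 262605007/2048, 2400959635/4096, 172869100155/65536, …
ICs: h(0) = 9/2.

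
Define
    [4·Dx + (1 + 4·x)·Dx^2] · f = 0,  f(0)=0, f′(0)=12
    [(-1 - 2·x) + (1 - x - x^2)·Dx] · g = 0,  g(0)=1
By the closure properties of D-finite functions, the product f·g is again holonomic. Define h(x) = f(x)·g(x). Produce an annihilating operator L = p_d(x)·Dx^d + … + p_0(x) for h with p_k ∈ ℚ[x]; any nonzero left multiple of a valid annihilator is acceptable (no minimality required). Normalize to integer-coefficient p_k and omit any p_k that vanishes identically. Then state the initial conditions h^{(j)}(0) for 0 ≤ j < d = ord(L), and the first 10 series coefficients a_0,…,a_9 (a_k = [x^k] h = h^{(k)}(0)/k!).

L = (6 + 16·x) + (-2 + 16·x + 20·x^2)·Dx + (-1 - 3·x + 5·x^2 + 4·x^3)·Dx^2  (order 2).
h: a_k = 0, 12, -12, 64, -140, 2692/5, -8248/5, 206868/35, -711028/35, 1532512/21, …
ICs: h(0) = 0, h′(0) = 12.

f: a_k = 0, 12, -24, 64, -192, 3072/5, -2048, 49152/7, -24576, 262144/3, …
g: a_k = 1, 1, 2, 3, 5, 8, 13, 21, 34, 55, …
f·g: L₀ = L_f ⊗_s L_g, ord ≤ 2·1.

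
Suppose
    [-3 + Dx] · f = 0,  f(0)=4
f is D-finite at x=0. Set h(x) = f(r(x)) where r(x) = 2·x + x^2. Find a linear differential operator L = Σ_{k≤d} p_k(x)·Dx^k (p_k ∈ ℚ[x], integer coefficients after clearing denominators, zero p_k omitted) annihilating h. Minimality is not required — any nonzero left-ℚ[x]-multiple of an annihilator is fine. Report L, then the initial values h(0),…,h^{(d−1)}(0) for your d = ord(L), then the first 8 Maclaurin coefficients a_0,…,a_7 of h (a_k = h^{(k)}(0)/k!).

f: a_k = 4, 12, 18, 18, 27/2, 81/10, 81/20, 243/140, …
Change of var in L_f (x↦r) gives L₀.
L = (-6 - 6·x) + Dx  (order 1).
h: a_k = 4, 24, 84, 216, 450, 3996/5, 6246/5, 61452/35, …
ICs: h(0) = 4.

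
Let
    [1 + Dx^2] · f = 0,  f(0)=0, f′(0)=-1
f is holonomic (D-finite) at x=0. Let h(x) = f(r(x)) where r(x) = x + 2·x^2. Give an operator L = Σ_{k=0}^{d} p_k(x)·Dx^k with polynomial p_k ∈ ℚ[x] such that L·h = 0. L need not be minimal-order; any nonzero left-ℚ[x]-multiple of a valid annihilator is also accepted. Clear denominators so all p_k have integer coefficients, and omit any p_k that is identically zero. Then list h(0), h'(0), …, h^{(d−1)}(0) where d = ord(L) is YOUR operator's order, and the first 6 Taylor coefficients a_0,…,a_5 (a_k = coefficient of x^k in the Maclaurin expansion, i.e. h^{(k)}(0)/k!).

L = (1 + 12·x + 48·x^2 + 64·x^3) - 4·Dx + (1 + 4·x)·Dx^2  (order 2).
h: a_k = 0, -1, -2, 1/6, 1, 239/120, …
ICs: h(0) = 0, h′(0) = -1.

f: a_k = 0, -1, 0, 1/6, 0, -1/120, …
L₀ from L_f via x↦r, Dx↦r'^{-1}Dx.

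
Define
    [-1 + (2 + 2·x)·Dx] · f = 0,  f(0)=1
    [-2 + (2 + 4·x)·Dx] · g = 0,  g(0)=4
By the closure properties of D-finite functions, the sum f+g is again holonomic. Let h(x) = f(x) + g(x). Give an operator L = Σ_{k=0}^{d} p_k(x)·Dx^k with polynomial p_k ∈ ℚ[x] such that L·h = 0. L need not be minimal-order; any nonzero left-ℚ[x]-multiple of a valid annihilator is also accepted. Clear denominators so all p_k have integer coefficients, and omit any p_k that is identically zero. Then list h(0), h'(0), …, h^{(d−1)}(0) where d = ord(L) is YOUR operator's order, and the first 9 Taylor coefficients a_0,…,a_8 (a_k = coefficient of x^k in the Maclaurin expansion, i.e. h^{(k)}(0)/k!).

f: a_k = 1, 1/2, -1/8, 1/16, -5/128, 7/256, -21/1024, 33/2048, -429/32768, …
g: a_k = 4, 4, -2, 2, -5/2, 7/2, -21/4, 33/4, -429/32, …
Sum ⇒ L₀ = lclm(L_f,L_g) in ℚ(x)⟨Dx⟩.
L = -1 + (3 + 4·x)·Dx + (2 + 6·x + 4·x^2)·Dx^2  (order 2).
h: a_k = 5, 9/2, -17/8, 33/16, -325/128, 903/256, -5397/1024, 16929/2048, -439725/32768, …
ICs: h(0) = 5, h′(0) = 9/2.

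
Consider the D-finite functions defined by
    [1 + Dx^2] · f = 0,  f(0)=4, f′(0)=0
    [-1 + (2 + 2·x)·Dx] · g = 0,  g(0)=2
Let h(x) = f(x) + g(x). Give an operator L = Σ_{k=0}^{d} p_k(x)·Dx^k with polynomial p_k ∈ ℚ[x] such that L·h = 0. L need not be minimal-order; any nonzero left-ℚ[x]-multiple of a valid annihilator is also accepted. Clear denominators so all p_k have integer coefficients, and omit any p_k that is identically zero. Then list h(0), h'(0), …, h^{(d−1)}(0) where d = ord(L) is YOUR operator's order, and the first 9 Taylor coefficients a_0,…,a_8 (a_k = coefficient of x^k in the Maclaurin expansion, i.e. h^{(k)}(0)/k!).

L = (-7 - 8·x - 4·x^2) + (6 + 22·x + 24·x^2 + 8·x^3)·Dx + (-7 - 8·x - 4·x^2)·Dx^2 + (6 + 22·x + 24·x^2 + 8·x^3)·Dx^3  (order 3).
h: a_k = 6, 1, -9/4, 1/8, 17/192, 7/128, -1073/23040, 33/1024, -134623/5160960, …
ICs: h(0) = 6, h′(0) = 1, h′′(0) = -9/2.

f: a_k = 4, 0, -2, 0, 1/6, 0, -1/180, 0, 1/10080, …
g: a_k = 2, 1, -1/4, 1/8, -5/64, 7/128, -21/512, 33/1024, -429/16384, …
h₀=f+g: left-lcm gives L₀, ord ≤ 3.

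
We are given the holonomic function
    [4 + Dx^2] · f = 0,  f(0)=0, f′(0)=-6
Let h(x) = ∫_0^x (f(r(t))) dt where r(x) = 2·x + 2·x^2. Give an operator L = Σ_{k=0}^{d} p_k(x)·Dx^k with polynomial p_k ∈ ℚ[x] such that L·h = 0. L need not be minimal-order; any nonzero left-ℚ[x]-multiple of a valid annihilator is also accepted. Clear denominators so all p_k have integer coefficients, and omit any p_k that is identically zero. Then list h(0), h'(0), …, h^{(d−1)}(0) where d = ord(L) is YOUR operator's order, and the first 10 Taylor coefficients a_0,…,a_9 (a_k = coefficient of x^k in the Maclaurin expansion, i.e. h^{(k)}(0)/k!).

L = (16 + 96·x + 192·x^2 + 128·x^3)·Dx - 2·Dx^2 + (1 + 2·x)·Dx^3  (order 3).
h: a_k = 0, 0, -6, -4, 8, 96/5, 176/15, -96/7, -3232/105, -2816/135, …
ICs: h(0) = 0, h′(0) = 0, h′′(0) = -12.

f: a_k = 0, -6, 0, 4, 0, -4/5, 0, 8/105, 0, -4/945, …
f∘r: x↦r, Dx↦Dx/r' in L_f ⇒ L₀.
∫: right-multiply L₀ by Dx.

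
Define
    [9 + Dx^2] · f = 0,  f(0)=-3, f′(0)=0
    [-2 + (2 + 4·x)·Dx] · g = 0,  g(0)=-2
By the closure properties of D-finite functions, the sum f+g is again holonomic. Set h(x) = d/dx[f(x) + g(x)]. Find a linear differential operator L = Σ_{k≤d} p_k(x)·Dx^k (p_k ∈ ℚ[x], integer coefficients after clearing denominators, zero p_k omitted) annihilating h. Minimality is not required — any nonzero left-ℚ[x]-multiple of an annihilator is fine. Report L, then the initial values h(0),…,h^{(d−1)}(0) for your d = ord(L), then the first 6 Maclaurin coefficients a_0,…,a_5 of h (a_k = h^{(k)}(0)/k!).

f: a_k = -3, 0, 27/2, 0, -81/8, 0, …
g: a_k = -2, -2, 1, -1, 5/4, -7/4, …
f+g: L₀ = lclm(L_f,L_g), ord ≤ 2+1.
h=h₀': d/dx-closure on L₀ ⇒ L.
L = (-18 - 27·x - 27·x^2) + (-9 - 45·x - 81·x^2 - 54·x^3)·Dx + (-2 - 3·x - 3·x^2)·Dx^2 + (-1 - 5·x - 9·x^2 - 6·x^3)·Dx^3  (order 3).
h: a_k = -2, 29, -3, -71/2, -35/4, 1359/40, …
ICs: h(0) = -2, h′(0) = 29, h′′(0) = -6.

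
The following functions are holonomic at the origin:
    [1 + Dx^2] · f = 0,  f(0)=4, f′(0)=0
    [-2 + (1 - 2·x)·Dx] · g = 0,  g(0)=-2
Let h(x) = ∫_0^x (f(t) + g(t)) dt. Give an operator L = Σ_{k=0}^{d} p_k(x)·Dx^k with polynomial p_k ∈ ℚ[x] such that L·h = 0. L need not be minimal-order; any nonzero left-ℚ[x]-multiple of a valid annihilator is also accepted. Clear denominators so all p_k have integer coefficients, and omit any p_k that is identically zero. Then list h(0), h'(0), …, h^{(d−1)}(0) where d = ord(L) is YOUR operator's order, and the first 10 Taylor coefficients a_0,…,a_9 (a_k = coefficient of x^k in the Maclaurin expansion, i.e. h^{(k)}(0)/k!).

f: a_k = 4, 0, -2, 0, 1/6, 0, -1/180, 0, 1/10080, 0, …
g: a_k = -2, -4, -8, -16, -32, -64, -128, -256, -512, -1024, …
Sum ⇒ L₀ = lclm(L_f,L_g) in ℚ(x)⟨Dx⟩.
h=∫h₀ ⇒ L = L₀·Dx.
L = (-50 + 8·x - 8·x^2)·Dx + (9 - 22·x + 12·x^2 - 8·x^3)·Dx^2 + (-50 + 8·x - 8·x^2)·Dx^3 + (9 - 22·x + 12·x^2 - 8·x^3)·Dx^4  (order 4).
h: a_k = 0, 2, -2, -10/3, -4, -191/30, -32/3, -23041/1260, -32, -5160959/90720, …
ICs: h(0) = 0, h′(0) = 2, h′′(0) = -4, h′′′(0) = -20.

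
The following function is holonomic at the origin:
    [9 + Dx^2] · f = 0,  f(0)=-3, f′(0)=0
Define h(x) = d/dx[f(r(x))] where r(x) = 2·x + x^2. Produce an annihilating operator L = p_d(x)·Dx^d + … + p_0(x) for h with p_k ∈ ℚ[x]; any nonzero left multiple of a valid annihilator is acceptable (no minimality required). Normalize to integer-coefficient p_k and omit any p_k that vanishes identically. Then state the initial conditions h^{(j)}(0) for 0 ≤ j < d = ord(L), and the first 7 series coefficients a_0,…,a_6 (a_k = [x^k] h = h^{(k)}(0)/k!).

f: a_k = -3, 0, 27/2, 0, -81/8, 0, 243/80, …
Change of var in L_f (x↦r) gives L₀.
h₀' ⇒ L via d/dx closure of L₀.
L = (39 + 144·x + 216·x^2 + 144·x^3 + 36·x^4) + (-3 - 3·x)·Dx + (1 + 2·x + x^2)·Dx^2  (order 2).
h: a_k = 0, 108, 162, -594, -1620, -1458/5, 17577/5, …
ICs: h(0) = 0, h′(0) = 108.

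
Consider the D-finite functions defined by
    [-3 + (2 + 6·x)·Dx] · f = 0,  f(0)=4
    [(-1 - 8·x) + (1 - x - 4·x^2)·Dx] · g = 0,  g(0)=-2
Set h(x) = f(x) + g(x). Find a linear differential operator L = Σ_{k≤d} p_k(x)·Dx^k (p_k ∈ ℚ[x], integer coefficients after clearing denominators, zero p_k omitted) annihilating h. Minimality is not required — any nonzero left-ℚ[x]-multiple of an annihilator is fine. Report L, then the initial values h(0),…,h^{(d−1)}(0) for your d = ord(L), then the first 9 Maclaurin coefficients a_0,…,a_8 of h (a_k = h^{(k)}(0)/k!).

L = (69 + 387·x + 900·x^2 + 1440·x^3) + (-49 - 318·x - 1257·x^2 - 3240·x^3 - 3600·x^4)·Dx + (-2 + 46·x + 234·x^2 - 86·x^3 - 1440·x^4 - 1440·x^5)·Dx^2  (order 2).
h: a_k = 2, 4, -29/2, -45/4, -2261/32, -6619/64, -107981/256, -379413/512, -21902029/8192, …
ICs: h(0) = 2, h′(0) = 4.

f: a_k = 4, 6, -9/2, 27/4, -405/32, 1701/64, -15309/256, 72171/512, -2814669/8192, …
g: a_k = -2, -2, -10, -18, -58, -130, -362, -882, -2330, …
Sum ⇒ L₀ = lclm(L_f,L_g) in ℚ(x)⟨Dx⟩.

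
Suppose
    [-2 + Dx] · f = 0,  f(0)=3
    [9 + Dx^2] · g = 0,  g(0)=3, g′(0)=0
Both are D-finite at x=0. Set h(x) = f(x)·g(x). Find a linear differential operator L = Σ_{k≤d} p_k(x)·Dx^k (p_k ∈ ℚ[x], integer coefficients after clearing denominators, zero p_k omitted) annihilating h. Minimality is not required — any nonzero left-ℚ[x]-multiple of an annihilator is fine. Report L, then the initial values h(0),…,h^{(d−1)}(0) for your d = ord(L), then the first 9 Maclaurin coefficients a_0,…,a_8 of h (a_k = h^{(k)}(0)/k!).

L = 13 - 4·Dx + Dx^2  (order 2).
h: a_k = 9, 18, -45/2, -69, -357/8, 183/20, 407/16, 3277/280, -239/4480, …
ICs: h(0) = 9, h′(0) = 18.

f: a_k = 3, 6, 6, 4, 2, 4/5, 4/15, 8/105, 2/105, …
g: a_k = 3, 0, -27/2, 0, 81/8, 0, -243/80, 0, 2187/4480, …
L₀ := L_f ⊗_s L_g (sym. prod.), ord ≤ 2.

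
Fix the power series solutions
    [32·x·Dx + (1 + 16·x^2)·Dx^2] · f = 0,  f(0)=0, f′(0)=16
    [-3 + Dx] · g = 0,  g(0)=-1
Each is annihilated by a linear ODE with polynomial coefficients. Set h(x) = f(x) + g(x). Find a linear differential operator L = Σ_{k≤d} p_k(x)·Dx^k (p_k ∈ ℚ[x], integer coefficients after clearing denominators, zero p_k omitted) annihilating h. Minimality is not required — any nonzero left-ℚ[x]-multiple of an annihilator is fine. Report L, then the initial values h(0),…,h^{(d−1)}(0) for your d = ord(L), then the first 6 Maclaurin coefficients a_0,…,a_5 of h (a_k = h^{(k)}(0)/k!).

f: a_k = 0, 16, 0, -256/3, 0, 4096/5, …
g: a_k = -1, -3, -9/2, -9/2, -27/8, -81/40, …
f+g: L₀ = lclm(L_f,L_g), ord ≤ 2+1.
L = (96 - 288·x - 4608·x^2 - 4608·x^3)·Dx + (-41 + 1248·x^2 - 2304·x^4)·Dx^2 + (3 + 32·x + 96·x^2 + 512·x^3 + 768·x^4)·Dx^3  (order 3).
h: a_k = -1, 13, -9/2, -539/6, -27/8, 32687/40, …
ICs: h(0) = -1, h′(0) = 13, h′′(0) = -9.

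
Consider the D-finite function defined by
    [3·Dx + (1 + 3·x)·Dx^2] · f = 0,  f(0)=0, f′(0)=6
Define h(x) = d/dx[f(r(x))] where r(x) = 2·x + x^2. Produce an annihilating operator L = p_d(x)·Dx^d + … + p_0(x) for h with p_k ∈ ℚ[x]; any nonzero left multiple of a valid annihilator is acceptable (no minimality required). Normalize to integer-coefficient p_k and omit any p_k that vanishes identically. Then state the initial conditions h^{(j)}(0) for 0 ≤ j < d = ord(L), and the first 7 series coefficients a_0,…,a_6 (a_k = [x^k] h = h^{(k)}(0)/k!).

f: a_k = 0, 6, -9, 18, -81/2, 486/5, -243, …
f∘r: x↦r, Dx↦Dx/r' in L_f ⇒ L₀.
h₀' ⇒ L via d/dx closure of L₀.
L = (5 + 6·x + 3·x^2) + (1 + 7·x + 9·x^2 + 3·x^3)·Dx  (order 1).
h: a_k = 12, -60, 324, -1764, 9612, -52380, 285444, …
ICs: h(0) = 12.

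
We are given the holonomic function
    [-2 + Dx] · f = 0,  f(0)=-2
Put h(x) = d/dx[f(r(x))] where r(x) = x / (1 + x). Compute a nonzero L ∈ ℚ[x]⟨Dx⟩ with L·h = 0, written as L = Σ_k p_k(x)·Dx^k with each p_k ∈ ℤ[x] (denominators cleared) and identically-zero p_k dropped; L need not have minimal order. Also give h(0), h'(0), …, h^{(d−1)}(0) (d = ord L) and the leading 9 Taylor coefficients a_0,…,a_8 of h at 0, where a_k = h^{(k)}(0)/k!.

L = -2·x + (-1 - 2·x - x^2)·Dx  (order 1).
h: a_k = -4, 0, 4, -16/3, 4, -16/15, -20/9, 512/105, -284/45, …
ICs: h(0) = -4.

f: a_k = -2, -4, -4, -8/3, -4/3, -8/15, -8/45, -16/315, -4/315, …
Change of var in L_f (x↦r) gives L₀.
Differentiate: ansatz ord ≤ ord L₀ ⇒ L.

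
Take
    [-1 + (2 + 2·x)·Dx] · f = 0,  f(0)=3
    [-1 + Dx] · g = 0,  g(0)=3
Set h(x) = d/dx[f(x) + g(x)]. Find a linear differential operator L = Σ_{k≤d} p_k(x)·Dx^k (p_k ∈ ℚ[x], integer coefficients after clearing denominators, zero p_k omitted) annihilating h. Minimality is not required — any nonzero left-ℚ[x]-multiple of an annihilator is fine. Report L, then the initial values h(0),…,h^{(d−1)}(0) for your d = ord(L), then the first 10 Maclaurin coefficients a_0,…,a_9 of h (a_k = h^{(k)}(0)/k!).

f: a_k = 3, 3/2, -3/8, 3/16, -15/128, 21/256, -63/1024, 99/2048, -1287/32768, 2145/65536, …
g: a_k = 3, 3, 3/2, 1/2, 1/8, 1/40, 1/240, 1/1680, 1/13440, 1/120960, …
L₀ := lclm(L_f,L_g); ord L₀ ≤ 1+1.
h₀' ⇒ L via d/dx closure of L₀.
L = (-5 - 2·x) + (-1 - 8·x - 4·x^2)·Dx + (6 + 10·x + 4·x^2)·Dx^2  (order 2).
h: a_k = 9/2, 9/4, 33/16, 1/32, 137/256, -881/2560, 10523/30720, -134879/430080, 2027537/6881280, -34458401/123863040, …
ICs: h(0) = 9/2, h′(0) = 9/4.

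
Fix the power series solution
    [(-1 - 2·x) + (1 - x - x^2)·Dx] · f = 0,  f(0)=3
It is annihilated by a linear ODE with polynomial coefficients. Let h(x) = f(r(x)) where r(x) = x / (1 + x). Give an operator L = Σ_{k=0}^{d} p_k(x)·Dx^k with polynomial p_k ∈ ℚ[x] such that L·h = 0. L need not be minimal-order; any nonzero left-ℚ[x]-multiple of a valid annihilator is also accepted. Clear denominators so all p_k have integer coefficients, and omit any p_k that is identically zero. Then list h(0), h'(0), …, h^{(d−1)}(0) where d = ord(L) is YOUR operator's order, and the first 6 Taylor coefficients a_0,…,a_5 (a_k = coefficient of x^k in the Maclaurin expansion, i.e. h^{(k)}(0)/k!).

L = (1 + 3·x) + (-1 - 2·x + x^3)·Dx  (order 1).
h: a_k = 3, 3, 3, 0, 3, -3, …
ICs: h(0) = 3.

f: a_k = 3, 3, 6, 9, 15, 24, …
Change of var in L_f (x↦r) gives L₀.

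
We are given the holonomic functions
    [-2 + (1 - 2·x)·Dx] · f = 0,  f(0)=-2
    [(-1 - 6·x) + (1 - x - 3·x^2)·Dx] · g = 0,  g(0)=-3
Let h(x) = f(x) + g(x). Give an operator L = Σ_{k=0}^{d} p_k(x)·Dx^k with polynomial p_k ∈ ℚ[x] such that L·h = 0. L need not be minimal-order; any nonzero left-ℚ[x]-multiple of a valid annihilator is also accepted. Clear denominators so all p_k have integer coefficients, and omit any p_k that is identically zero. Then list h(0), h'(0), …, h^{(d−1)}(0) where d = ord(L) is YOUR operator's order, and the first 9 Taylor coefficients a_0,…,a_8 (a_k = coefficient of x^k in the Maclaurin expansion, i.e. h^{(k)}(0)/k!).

f: a_k = -2, -4, -8, -16, -32, -64, -128, -256, -512, …
g: a_k = -3, -3, -12, -21, -57, -120, -291, -651, -1524, …
Weyl lclm of L_f,L_g ⇒ L₀ (ord ≤ 2).
L = (8 - 36·x + 108·x^2 - 72·x^3) + (-2·x - 54·x^2 + 192·x^3 - 144·x^4)·Dx + (-1 + 9·x - 23·x^2 + 6·x^3 + 42·x^4 - 36·x^5)·Dx^2  (order 2).
h: a_k = -5, -7, -20, -37, -89, -184, -419, -907, -2036, …
ICs: h(0) = -5, h′(0) = -7.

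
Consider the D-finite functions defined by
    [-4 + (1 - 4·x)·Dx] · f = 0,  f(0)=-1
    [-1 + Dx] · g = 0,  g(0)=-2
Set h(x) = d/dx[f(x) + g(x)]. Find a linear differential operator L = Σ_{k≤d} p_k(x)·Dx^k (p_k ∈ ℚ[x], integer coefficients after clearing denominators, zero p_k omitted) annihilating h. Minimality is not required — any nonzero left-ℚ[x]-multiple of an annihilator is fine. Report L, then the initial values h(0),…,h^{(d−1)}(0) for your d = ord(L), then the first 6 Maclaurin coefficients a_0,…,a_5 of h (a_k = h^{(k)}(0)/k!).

f: a_k = -1, -4, -16, -64, -256, -1024, …
g: a_k = -2, -2, -1, -1/3, -1/12, -1/60, …
f+g: L₀ = lclm(L_f,L_g), ord ≤ 1+1.
Derive L from L₀ (diff closure).
L = (88 + 32·x) + (-95 - 8·x + 16·x^2)·Dx + (7 - 24·x - 16·x^2)·Dx^2  (order 2).
h: a_k = -6, -34, -193, -3073/3, -61441/12, -1474561/60, …
ICs: h(0) = -6, h′(0) = -34.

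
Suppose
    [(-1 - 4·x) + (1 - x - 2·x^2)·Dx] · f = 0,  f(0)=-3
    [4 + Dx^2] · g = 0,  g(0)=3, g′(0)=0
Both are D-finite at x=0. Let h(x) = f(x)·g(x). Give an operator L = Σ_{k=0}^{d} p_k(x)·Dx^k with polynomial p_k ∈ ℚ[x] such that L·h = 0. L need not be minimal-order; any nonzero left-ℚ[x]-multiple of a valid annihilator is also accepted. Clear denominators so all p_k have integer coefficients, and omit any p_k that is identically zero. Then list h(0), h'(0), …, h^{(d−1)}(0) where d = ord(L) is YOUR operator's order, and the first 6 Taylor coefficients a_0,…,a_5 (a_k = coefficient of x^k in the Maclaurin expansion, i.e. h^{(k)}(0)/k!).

f: a_k = -3, -3, -9, -15, -33, -63, …
g: a_k = 3, 0, -6, 0, 2, 0, …
L₀ := L_f ⊗_s L_g (sym. prod.), ord ≤ 2.
L = (4·x + 8·x^2) + (2 + 8·x)·Dx + (-1 + x + 2·x^2)·Dx^2  (order 2).
h: a_k = -9, -9, -9, -27, -51, -105, …
ICs: h(0) = -9, h′(0) = -9.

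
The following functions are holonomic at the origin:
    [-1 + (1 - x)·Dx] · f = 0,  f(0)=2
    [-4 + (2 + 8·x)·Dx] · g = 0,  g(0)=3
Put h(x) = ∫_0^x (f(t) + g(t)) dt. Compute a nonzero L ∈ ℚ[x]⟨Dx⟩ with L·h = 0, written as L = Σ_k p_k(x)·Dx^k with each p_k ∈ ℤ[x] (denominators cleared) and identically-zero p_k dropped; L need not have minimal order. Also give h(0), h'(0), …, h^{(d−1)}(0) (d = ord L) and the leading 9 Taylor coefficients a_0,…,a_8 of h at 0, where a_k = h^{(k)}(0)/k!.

L = (-8 - 12·x)·Dx + (6 + 8·x + 36·x^2)·Dx^2 + (1 - 3·x - 22·x^2 + 24·x^3)·Dx^3  (order 3).
h: a_k = 0, 5, 4, -4/3, 7/2, -28/5, 43/3, -250/7, 397/4, …
ICs: h(0) = 0, h′(0) = 5, h′′(0) = 8.

f: a_k = 2, 2, 2, 2, 2, 2, 2, 2, 2, …
g: a_k = 3, 6, -6, 12, -30, 84, -252, 792, -2574, …
h₀=f+g: left-lcm gives L₀, ord ≤ 2.
Integrate: L := L₀·Dx.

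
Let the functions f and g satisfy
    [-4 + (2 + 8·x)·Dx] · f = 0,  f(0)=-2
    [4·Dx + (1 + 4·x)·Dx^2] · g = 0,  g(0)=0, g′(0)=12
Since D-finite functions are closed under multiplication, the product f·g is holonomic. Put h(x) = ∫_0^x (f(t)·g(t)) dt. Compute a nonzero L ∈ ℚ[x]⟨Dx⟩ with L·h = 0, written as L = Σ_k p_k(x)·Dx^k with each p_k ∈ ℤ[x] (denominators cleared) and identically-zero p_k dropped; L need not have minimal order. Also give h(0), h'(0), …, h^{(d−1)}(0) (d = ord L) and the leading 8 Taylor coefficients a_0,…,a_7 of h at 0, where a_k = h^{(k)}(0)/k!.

f: a_k = -2, -4, 4, -8, 20, -56, 168, -528, …
g: a_k = 0, 12, -24, 64, -192, 3072/5, -2048, 49152/7, …
h₀=f·g: eliminate ⇒ L₀, order ≤ 1·2.
h=∫h₀ ⇒ L = L₀·Dx.
L = 4·Dx + (1 + 8·x + 16·x^2)·Dx^3  (order 3).
h: a_k = 0, 0, -12, 0, 4, -64/5, 568/15, -3968/35, …
ICs: h(0) = 0, h′(0) = 0, h′′(0) = -24.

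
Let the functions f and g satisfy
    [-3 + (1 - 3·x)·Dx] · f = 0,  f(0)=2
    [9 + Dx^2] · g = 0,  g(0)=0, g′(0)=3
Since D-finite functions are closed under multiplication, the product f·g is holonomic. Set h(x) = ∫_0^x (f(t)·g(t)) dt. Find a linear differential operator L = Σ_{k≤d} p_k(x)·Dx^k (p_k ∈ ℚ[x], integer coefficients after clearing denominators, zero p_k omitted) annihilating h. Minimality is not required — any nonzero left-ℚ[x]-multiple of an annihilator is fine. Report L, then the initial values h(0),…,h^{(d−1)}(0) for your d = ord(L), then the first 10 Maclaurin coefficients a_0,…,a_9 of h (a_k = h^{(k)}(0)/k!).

f: a_k = 2, 6, 18, 54, 162, 486, 1458, 4374, 13122, 39366, …
g: a_k = 0, 3, 0, -9/2, 0, 81/40, 0, -243/560, 0, 243/4480, …
f·g: L₀ = L_f ⊗_s L_g, ord ≤ 1·2.
h=∫₀ˣh₀: take L = L₀·Dx.
L = (-9 + 27·x)·Dx + 6·Dx^2 + (-1 + 3·x)·Dx^3  (order 3).
h: a_k = 0, 0, 3, 6, 45/4, 27, 2727/40, 24543/140, 1030563/2240, 343521/280, …
ICs: h(0) = 0, h′(0) = 0, h′′(0) = 6.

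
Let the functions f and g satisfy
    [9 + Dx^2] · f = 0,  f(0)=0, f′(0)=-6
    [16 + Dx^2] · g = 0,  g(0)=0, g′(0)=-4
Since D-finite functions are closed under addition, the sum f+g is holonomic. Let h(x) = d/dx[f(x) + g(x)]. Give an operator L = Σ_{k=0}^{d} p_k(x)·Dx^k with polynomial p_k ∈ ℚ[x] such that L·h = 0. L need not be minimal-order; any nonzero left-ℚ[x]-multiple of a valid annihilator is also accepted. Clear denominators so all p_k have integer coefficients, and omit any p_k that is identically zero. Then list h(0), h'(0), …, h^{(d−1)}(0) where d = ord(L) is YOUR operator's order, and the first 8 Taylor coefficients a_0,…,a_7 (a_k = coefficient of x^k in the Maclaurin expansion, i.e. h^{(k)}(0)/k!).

L = 144 + 25·Dx^2 + Dx^4  (order 4).
h: a_k = -10, 0, 59, 0, -755/12, 0, 10379/360, 0, …
ICs: h(0) = -10, h′(0) = 0, h′′(0) = 118, h′′′(0) = 0.

f: a_k = 0, -6, 0, 9, 0, -81/20, 0, 243/280, …
g: a_k = 0, -4, 0, 32/3, 0, -128/15, 0, 1024/315, …
L₀ := lclm(L_f,L_g); ord L₀ ≤ 2+2.
Derive L from L₀ (diff closure).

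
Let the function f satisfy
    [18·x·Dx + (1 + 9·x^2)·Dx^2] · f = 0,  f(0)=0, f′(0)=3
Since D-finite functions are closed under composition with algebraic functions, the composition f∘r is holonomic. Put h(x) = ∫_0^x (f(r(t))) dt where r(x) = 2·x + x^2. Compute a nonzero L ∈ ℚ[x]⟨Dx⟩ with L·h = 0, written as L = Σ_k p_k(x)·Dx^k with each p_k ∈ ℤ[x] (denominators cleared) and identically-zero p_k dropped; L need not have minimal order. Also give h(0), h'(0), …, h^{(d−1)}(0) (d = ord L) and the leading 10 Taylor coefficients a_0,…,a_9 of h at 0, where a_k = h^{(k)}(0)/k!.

L = (-1 + 72·x + 144·x^2 + 108·x^3 + 27·x^4)·Dx^2 + (1 + x + 36·x^2 + 72·x^3 + 45·x^4 + 9·x^5)·Dx^3  (order 3).
h: a_k = 0, 0, 3, 1, -18, -108/5, 1251/5, 3879/7, -31590/7, -15336, …
ICs: h(0) = 0, h′(0) = 0, h′′(0) = 6.

f: a_k = 0, 3, 0, -9, 0, 243/5, 0, -2187/7, 0, 2187, …
f∘r: x↦r, Dx↦Dx/r' in L_f ⇒ L₀.
Integrate: L := L₀·Dx.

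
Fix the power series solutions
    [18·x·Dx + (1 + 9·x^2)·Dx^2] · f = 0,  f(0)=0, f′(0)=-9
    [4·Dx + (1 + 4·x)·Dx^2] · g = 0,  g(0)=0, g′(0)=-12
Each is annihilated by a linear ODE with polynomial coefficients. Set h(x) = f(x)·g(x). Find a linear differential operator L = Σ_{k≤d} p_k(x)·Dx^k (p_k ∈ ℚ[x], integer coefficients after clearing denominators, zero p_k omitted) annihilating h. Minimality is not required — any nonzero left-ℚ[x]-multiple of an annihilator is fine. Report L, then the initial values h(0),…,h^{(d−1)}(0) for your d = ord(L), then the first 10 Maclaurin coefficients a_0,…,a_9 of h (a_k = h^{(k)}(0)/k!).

f: a_k = 0, -9, 0, 27, 0, -729/5, 0, 6561/7, 0, -6561, …
g: a_k = 0, -12, 24, -64, 192, -3072/5, 2048, -49152/7, 24576, -262144/3, …
Product ⇒ symmetric product L₀, ord ≤ 4.
L = (2448 + 17280·x + 76464·x^2 + 518400·x^3 + 1399680·x^4 + 2426112·x^5 + 1679616·x^7)·Dx + (452 + 10800·x + 98028·x^2 + 491184·x^3 + 1840320·x^4 + 4339008·x^5 + 6531840·x^6 + 1259712·x^7 + 5878656·x^8)·Dx^2 + (136 + 1912·x + 18576·x^2 + 103608·x^3 + 389448·x^4 + 1100304·x^5 + 2239488·x^6 + 3277584·x^7 + 1259712·x^8 + 3359232·x^9)·Dx^3 + (13 + 176·x + 1234·x^2 + 6048·x^3 + 22833·x^4 + 68688·x^5 + 154224·x^6 + 279936·x^7 + 399492·x^8 + 209952·x^9 + 419904·x^10)·Dx^4  (order 4).
h: a_k = 0, 0, 108, -216, 252, -1080, 27756/5, -83736/5, 223452/5, -5998536/35, …
ICs: h(0) = 0, h′(0) = 0, h′′(0) = 216, h′′′(0) = -1296.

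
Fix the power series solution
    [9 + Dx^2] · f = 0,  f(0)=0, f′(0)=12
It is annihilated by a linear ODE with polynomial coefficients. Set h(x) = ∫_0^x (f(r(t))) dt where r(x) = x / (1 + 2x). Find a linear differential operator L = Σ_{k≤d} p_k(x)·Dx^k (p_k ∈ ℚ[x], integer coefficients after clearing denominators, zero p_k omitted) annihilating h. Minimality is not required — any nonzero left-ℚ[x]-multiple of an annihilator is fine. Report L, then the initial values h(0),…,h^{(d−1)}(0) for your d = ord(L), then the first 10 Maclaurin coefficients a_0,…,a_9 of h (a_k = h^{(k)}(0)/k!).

f: a_k = 0, 12, 0, -18, 0, 81/10, 0, -243/140, 0, 243/1120, …
L₀ from L_f via x↦r, Dx↦r'^{-1}Dx.
Integrate: L := L₀·Dx.
L = 9·Dx + (4 + 24·x + 48·x^2 + 32·x^3)·Dx^2 + (1 + 8·x + 24·x^2 + 32·x^3 + 16·x^4)·Dx^3  (order 3).
h: a_k = 0, 0, 6, -8, 15/2, 12/5, -773/20, 975/7, -429483/1120, 27721/30, …
ICs: h(0) = 0, h′(0) = 0, h′′(0) = 12.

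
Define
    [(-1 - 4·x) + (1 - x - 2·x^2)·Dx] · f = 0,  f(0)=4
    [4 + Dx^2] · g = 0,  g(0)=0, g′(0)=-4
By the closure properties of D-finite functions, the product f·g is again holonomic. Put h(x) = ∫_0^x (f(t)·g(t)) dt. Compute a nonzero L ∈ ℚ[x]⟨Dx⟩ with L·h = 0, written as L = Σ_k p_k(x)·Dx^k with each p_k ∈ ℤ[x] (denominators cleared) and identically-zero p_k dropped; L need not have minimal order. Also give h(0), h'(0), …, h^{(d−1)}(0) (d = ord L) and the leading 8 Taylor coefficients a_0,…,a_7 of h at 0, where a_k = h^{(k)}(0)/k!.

f: a_k = 4, 4, 12, 20, 44, 84, 172, 340, …
g: a_k = 0, -4, 0, 8/3, 0, -8/15, 0, 16/315, …
h₀=f·g: eliminate ⇒ L₀, order ≤ 1·2.
Integrate: L := L₀·Dx.
L = (4·x + 8·x^2)·Dx + (2 + 8·x)·Dx^2 + (-1 + x + 2·x^2)·Dx^3  (order 3).
h: a_k = 0, 0, -8, -16/3, -28/3, -208/15, -1096/45, -1424/35, …
ICs: h(0) = 0, h′(0) = 0, h′′(0) = -16.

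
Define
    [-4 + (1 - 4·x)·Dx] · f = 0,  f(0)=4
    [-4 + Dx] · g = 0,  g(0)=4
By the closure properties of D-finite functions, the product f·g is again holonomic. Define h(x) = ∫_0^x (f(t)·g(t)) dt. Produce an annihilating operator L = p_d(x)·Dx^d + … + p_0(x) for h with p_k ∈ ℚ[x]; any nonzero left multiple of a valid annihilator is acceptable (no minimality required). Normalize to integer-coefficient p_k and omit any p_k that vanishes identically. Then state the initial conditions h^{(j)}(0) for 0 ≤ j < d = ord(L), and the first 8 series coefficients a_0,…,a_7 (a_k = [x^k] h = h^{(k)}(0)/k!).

f: a_k = 4, 16, 64, 256, 1024, 4096, 16384, 65536, …
g: a_k = 4, 16, 32, 128/3, 128/3, 512/15, 1024/45, 4096/315, …
h₀=f·g: eliminate ⇒ L₀, order ≤ 1·1.
h=∫₀ˣh₀: take L = L₀·Dx.
L = (8 - 16·x)·Dx + (-1 + 4·x)·Dx^2  (order 2).
h: a_k = 0, 16, 64, 640/3, 2048/3, 6656/3, 333824/45, 8015872/315, …
ICs: h(0) = 0, h′(0) = 16.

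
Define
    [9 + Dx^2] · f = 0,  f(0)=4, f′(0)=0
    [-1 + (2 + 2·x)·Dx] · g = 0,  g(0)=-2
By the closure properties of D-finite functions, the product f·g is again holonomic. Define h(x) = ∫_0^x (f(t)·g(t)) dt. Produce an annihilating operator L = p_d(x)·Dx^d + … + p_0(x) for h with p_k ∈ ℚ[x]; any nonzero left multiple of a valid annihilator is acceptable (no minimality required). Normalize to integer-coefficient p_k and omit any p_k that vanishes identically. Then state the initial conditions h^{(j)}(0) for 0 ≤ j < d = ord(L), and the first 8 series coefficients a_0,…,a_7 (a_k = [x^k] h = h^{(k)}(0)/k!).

L = (39 + 72·x + 36·x^2)·Dx + (-4 - 4·x)·Dx^2 + (4 + 8·x + 4·x^2)·Dx^3  (order 3).
h: a_k = 0, -8, -2, 37/3, 35/8, -499/80, -367/192, 6549/4480, …
ICs: h(0) = 0, h′(0) = -8, h′′(0) = -4.

f: a_k = 4, 0, -18, 0, 27/2, 0, -81/20, 0, …
g: a_k = -2, -1, 1/4, -1/8, 5/64, -7/128, 21/512, -33/1024, …
L₀ := L_f ⊗_s L_g (sym. prod.), ord ≤ 2.
h=∫₀ˣh₀: take L = L₀·Dx.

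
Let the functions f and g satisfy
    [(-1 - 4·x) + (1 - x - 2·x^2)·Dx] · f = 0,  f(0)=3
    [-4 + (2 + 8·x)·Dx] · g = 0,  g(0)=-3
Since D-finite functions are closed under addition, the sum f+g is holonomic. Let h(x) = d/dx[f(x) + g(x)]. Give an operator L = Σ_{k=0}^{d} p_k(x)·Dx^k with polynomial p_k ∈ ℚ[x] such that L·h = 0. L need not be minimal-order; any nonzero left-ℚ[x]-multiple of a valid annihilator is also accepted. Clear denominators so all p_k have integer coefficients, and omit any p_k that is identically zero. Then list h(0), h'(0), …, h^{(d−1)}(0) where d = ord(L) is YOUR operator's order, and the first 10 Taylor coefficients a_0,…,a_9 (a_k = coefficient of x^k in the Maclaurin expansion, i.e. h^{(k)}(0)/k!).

f: a_k = 3, 3, 9, 15, 33, 63, 129, 255, 513, 1023, …
g: a_k = -3, -6, 6, -12, 30, -84, 252, -792, 2574, -8580, …
L₀ := lclm(L_f,L_g); ord L₀ ≤ 1+1.
Differentiate: ansatz ord ≤ ord L₀ ⇒ L.
L = (-66 - 300·x - 720·x^2 - 480·x^3 - 480·x^4) + (-9 - 180·x - 954·x^2 - 1872·x^3 - 1800·x^4 - 1440·x^5)·Dx + (4 + 33·x + 69·x^2 - 28·x^3 - 228·x^4 - 480·x^5 - 320·x^6)·Dx^2  (order 2).
h: a_k = -3, 30, 9, 252, -105, 2286, -3759, 24696, -68013, 312210, …
ICs: h(0) = -3, h′(0) = 30.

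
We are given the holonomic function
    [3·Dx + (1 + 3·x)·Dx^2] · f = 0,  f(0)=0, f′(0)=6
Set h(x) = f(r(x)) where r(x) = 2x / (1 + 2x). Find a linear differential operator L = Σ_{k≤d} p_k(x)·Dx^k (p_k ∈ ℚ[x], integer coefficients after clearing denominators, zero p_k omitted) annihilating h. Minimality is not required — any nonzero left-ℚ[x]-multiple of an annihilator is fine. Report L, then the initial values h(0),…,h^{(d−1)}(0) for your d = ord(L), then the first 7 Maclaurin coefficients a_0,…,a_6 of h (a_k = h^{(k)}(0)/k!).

L = (10 + 32·x)·Dx + (1 + 10·x + 16·x^2)·Dx^2  (order 2).
h: a_k = 0, 12, -60, 336, -2040, 65472/5, -87360, …
ICs: h(0) = 0, h′(0) = 12.

f: a_k = 0, 6, -9, 18, -81/2, 486/5, -243, …
f∘r: x↦r, Dx↦Dx/r' in L_f ⇒ L₀.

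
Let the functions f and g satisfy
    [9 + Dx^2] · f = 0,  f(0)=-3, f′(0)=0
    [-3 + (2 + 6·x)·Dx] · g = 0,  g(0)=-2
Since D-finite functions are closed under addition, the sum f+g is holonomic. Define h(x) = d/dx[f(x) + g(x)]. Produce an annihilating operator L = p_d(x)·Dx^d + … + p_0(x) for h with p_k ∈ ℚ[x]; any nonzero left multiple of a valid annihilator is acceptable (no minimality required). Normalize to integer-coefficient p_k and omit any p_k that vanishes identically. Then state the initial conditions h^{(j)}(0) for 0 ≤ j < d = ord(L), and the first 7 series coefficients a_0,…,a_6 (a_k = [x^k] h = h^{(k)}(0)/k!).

L = (-513 - 648·x - 972·x^2) + (-126 - 810·x - 1944·x^2 - 1944·x^3)·Dx + (-57 - 72·x - 108·x^2)·Dx^2 + (-14 - 90·x - 216·x^2 - 216·x^3)·Dx^3  (order 3).
h: a_k = -3, 63/2, -81/8, -243/16, -8505/128, 252963/1280, -505197/1024, …
ICs: h(0) = -3, h′(0) = 63/2, h′′(0) = -81/4.

f: a_k = -3, 0, 27/2, 0, -81/8, 0, 243/80, …
g: a_k = -2, -3, 9/4, -27/8, 405/64, -1701/128, 15309/512, …
Weyl lclm of L_f,L_g ⇒ L₀ (ord ≤ 3).
Differentiate: ansatz ord ≤ ord L₀ ⇒ L.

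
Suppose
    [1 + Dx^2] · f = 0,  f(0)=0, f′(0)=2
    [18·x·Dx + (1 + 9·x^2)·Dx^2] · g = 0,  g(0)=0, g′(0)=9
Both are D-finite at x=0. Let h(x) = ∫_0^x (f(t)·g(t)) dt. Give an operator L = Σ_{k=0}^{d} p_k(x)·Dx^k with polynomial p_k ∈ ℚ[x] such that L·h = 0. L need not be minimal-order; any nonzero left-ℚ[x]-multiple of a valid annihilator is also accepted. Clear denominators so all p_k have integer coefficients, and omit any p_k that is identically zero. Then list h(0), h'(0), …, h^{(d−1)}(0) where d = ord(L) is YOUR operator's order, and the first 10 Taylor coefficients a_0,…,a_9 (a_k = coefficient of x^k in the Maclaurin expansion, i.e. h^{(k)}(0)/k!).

f: a_k = 0, 2, 0, -1/3, 0, 1/60, 0, -1/2520, 0, 1/181440, …
g: a_k = 0, 9, 0, -27, 0, 729/5, 0, -6561/7, 0, 6561, …
Product ⇒ symmetric product L₀, ord ≤ 4.
∫: right-multiply L₀ by Dx.
L = (370 + 9594·x^2 + 4131·x^4 + 2916·x^6 + 6561·x^8)·Dx + (684·x + 6804·x^3 + 8748·x^5 + 26244·x^7)·Dx^2 + (380 + 9792·x^2 + 5346·x^4 + 5832·x^6 + 13122·x^8)·Dx^3 + (684·x + 6804·x^3 + 8748·x^5 + 26244·x^7)·Dx^4 + (10 + 198·x^2 + 1215·x^4 + 2916·x^6 + 6561·x^8)·Dx^5  (order 5).
h: a_k = 0, 0, 0, 6, 0, -57/5, 0, 1203/28, 0, -15389/72, …
ICs: h(0) = 0, h′(0) = 0, h′′(0) = 0, h′′′(0) = 36, h′′′′(0) = 0.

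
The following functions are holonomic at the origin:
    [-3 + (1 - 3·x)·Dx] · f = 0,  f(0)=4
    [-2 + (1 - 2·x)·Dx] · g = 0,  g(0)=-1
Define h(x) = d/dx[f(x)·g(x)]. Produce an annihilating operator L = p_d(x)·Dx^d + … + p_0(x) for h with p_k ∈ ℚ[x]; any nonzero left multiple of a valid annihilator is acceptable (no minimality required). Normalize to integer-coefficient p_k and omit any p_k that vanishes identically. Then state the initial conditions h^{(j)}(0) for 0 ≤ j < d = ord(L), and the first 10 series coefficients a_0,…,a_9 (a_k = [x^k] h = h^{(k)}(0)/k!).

f: a_k = 4, 12, 36, 108, 324, 972, 2916, 8748, 26244, 78732, …
g: a_k = -1, -2, -4, -8, -16, -32, -64, -128, -256, -512, …
Product ⇒ symmetric product L₀, ord ≤ 1.
h₀' ⇒ L via d/dx closure of L₀.
L = (38 - 180·x + 216·x^2) + (-5 + 37·x - 90·x^2 + 72·x^3)·Dx  (order 1).
h: a_k = -20, -152, -780, -3376, -13300, -49416, -176540, -613472, -2088900, -7003960, …
ICs: h(0) = -20.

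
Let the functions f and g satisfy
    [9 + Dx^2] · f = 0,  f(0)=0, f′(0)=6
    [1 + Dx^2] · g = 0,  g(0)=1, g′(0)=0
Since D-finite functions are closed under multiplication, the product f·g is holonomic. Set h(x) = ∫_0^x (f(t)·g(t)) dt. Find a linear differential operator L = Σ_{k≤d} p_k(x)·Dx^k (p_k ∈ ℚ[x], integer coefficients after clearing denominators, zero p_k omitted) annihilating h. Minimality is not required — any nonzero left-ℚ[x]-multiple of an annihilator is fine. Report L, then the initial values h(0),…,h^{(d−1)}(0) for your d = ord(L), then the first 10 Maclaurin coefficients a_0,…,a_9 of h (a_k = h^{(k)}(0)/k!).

f: a_k = 0, 6, 0, -9, 0, 81/20, 0, -243/280, 0, 243/2240, …
g: a_k = 1, 0, -1/2, 0, 1/24, 0, -1/720, 0, 1/40320, 0, …
h₀=f·g: eliminate ⇒ L₀, order ≤ 2·2.
Integrate: L := L₀·Dx.
L = 64·Dx + 20·Dx^3 + Dx^5  (order 5).
h: a_k = 0, 0, 3, 0, -3, 0, 22/15, 0, -43/105, 0, …
ICs: h(0) = 0, h′(0) = 0, h′′(0) = 6, h′′′(0) = 0, h′′′′(0) = -72.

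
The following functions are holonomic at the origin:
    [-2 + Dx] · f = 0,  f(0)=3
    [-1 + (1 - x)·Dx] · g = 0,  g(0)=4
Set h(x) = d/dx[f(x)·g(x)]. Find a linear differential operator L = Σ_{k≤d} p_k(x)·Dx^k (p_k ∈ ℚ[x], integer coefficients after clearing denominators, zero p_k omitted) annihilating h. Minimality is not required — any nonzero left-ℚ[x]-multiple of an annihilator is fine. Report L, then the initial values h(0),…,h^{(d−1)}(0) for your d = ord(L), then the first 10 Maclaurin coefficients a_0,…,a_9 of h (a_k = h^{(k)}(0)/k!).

L = (10 - 12·x + 4·x^2) + (-3 + 5·x - 2·x^2)·Dx  (order 1).
h: a_k = 36, 120, 228, 336, 436, 2648/5, 620, 74464/105, 83788/105, 279304/315, …
ICs: h(0) = 36.

f: a_k = 3, 6, 6, 4, 2, 4/5, 4/15, 8/105, 2/105, 4/945, …
g: a_k = 4, 4, 4, 4, 4, 4, 4, 4, 4, 4, …
L₀ := L_f ⊗_s L_g (sym. prod.), ord ≤ 1.
h=h₀': d/dx-closure on L₀ ⇒ L.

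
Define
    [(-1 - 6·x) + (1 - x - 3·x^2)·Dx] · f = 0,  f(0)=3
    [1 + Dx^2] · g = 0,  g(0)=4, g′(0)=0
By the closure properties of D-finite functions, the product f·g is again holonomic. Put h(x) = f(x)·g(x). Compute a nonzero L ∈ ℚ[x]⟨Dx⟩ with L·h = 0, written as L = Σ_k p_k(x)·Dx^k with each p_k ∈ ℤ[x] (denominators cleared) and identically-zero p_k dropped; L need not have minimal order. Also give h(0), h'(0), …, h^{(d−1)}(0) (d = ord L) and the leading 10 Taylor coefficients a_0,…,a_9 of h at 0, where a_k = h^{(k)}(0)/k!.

f: a_k = 3, 3, 12, 21, 57, 120, 291, 651, 1524, 3477, …
g: a_k = 4, 0, -2, 0, 1/6, 0, -1/180, 0, 1/10080, 0, …
Sym-product of L_f,L_g gives L₀ (≤ ord 2).
L = (5 + x + 3·x^2) + (2 + 12·x)·Dx + (-1 + x + 3·x^2)·Dx^2  (order 2).
h: a_k = 12, 12, 42, 78, 409/2, 877/2, 63119/60, 142049/60, 18558737/3360, 42422969/3360, …
ICs: h(0) = 12, h′(0) = 12.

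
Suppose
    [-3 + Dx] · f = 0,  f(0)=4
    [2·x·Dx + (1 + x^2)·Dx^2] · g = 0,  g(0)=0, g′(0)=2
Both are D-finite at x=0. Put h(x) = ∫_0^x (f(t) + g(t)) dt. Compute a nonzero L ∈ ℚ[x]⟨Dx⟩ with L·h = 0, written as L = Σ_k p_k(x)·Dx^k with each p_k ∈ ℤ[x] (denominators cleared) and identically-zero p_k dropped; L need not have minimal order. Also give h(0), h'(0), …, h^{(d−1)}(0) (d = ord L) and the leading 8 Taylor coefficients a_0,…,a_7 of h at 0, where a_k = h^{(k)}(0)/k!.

L = (6 - 18·x - 18·x^2 - 18·x^3)·Dx^2 + (-11 - 12·x^2 - 9·x^4)·Dx^3 + (3 + 2·x + 6·x^2 + 2·x^3 + 3·x^4)·Dx^4  (order 4).
h: a_k = 0, 4, 7, 6, 13/3, 27/10, 17/12, 81/140, …
ICs: h(0) = 0, h′(0) = 4, h′′(0) = 14, h′′′(0) = 36.

f: a_k = 4, 12, 18, 18, 27/2, 81/10, 81/20, 243/140, …
g: a_k = 0, 2, 0, -2/3, 0, 2/5, 0, -2/7, …
Weyl lclm of L_f,L_g ⇒ L₀ (ord ≤ 3).
h=∫₀ˣh₀: take L = L₀·Dx.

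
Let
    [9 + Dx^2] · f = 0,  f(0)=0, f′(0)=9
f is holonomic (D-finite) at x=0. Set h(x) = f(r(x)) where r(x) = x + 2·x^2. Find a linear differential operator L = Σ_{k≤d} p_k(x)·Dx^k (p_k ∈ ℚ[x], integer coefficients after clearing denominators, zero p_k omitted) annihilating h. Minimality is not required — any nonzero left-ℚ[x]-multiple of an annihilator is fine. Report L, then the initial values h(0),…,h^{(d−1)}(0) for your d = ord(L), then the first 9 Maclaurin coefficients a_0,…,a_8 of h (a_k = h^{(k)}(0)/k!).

L = (9 + 108·x + 432·x^2 + 576·x^3) - 4·Dx + (1 + 4·x)·Dx^2  (order 2).
h: a_k = 0, 9, 18, -27/2, -81, -6237/40, -189/4, 135351/560, 18711/40, …
ICs: h(0) = 0, h′(0) = 9.

f: a_k = 0, 9, 0, -27/2, 0, 243/40, 0, -729/560, 0, …
L₀ from L_f via x↦r, Dx↦r'^{-1}Dx.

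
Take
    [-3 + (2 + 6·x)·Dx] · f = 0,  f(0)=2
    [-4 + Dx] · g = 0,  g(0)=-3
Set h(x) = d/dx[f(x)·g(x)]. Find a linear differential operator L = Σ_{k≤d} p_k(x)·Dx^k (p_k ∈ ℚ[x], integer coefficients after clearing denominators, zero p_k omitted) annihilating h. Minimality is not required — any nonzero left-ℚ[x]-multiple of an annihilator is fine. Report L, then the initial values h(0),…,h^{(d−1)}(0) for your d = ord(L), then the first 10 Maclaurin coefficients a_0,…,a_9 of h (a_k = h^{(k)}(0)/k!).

L = (103 + 528·x + 576·x^2) + (-22 - 114·x - 144·x^2)·Dx  (order 1).
h: a_k = -33, -309/2, -2859/8, -8161/16, -76883/128, -497863/1280, -9695729/15360, 133285631/215040, -8654728283/3440640, 429732708761/61931520, …
ICs: h(0) = -33.

f: a_k = 2, 3, -9/4, 27/8, -405/64, 1701/128, -15309/512, 72171/1024, -2814669/16384, 14073345/32768, …
g: a_k = -3, -12, -24, -32, -32, -128/5, -256/15, -1024/105, -512/105, -2048/945, …
Sym-product of L_f,L_g gives L₀ (≤ ord 1).
Differentiate: ansatz ord ≤ ord L₀ ⇒ L.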